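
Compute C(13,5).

C(13,5) = (13·12·11·10·9) / 5! = 154440 / 120 = 1287.

1287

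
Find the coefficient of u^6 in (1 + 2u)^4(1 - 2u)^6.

128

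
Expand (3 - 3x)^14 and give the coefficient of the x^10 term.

The general term is C(14,j)·(3)^j·(-3x)^(14-j); the x^10 term has j = 4.
C(14,4) = 1001.
Coefficient = C(14,4) · 3^4 · (-3)^10 = 1001 · 81 · 59049 = 4787751969.

4787751969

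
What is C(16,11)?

C(16,11) = C(16,5) by symmetry.
C(16,5) = (16·15·14·13·12) / 5! = 524160 / 120 = 4368.

4368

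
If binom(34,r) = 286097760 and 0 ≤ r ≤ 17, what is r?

C(34,r) increases on 0 ≤ r ≤ 17. C(34,10) = 131128140 and C(34,11) = 286097760, so r = 11.

11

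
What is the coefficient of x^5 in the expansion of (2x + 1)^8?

The general term is C(8,j)·(2x)^j·(1)^(8-j); the x^5 term has j = 5.
C(8,5) = 56.
Coefficient = C(8,5) · 2^5 = 56 · 32 = 1792.

1792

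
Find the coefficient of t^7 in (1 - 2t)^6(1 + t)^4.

-96

Coefficient of t^7 = Σ_{j} C(6,j)·(-2)^j·C(4,7-j)·1^(7-j) for j from 3 to 6.
= (-160) + 960 + (-1152) + 256 = -96.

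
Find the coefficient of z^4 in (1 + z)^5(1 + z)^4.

126

Coefficient of z^4 = Σ_{j} C(5,j)·C(4,4-j) for j from 0 to 4.
= 1 + 20 + 60 + 40 + 5 = 126.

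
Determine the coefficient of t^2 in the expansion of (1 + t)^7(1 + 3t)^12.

Coefficient of t^2 = Σ_{j} C(7,j)·1^j·C(12,2-j)·3^(2-j) for j from 0 to 2.
= 594 + 252 + 21 = 867.

867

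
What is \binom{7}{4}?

35

C(7,4) = C(7,3) by symmetry.
C(7,3) = (7·6·5) / 3! = 210 / 6 = 35.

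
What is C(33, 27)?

C(33,27) = C(33,6) by symmetry.
C(33,6) = (33·32·31·30·29·28) / 6! = 797448960 / 720 = 1107568.

1107568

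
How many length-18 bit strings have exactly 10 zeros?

Choose the 10 positions: C(18,10) = 43758.

43758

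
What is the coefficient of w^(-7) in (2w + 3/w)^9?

118098

General term: C(9,j)·(2w)^j·(3/w)^(9-j), with w-exponent 1j − 1(9−j) = 2j − 9.
Set 2j − 9 = -7: j = 1.
C(9,1) = 9; 2^1 = 2; 3^8 = 6561.
Coefficient = 9 · 2 · 6561 = 118098.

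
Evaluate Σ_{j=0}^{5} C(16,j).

1 + 16 + 120 + 560 + 1820 + 4368 = 6885.

6885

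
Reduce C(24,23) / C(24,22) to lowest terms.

2/23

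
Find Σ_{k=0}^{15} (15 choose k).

32768

The entries of row 15 sum to 2^15 = 32768.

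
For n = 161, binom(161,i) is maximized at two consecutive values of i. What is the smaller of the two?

80

For odd n = 161, C(161,i) peaks at i = (n−1)/2 and (n+1)/2; the smaller is 80.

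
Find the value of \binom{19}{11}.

75582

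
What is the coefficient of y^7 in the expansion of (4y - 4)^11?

1384120320

The general term is C(11,j)·(4y)^j·(-4)^(11-j); the y^7 term has j = 7.
C(11,7) = 330.
Coefficient = C(11,7) · 4^7 · (-4)^4 = 330 · 16384 · 256 = 1384120320.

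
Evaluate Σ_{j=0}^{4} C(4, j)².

70

By Vandermonde's identity, Σ C(4,j)² = C(8,4) = 70.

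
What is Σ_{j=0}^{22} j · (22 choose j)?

46137344

Differentiating (1+x)^22 and setting x=1: Σ j·C(22,j) = 22·2^21 = 46137344.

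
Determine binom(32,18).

C(32,18) = C(32,14) by symmetry.
C(32,14) = (32·31·30·29·28·27·26·25·24·23·22·21·20·19) / 14! = 41098950018846720000 / 87178291200 = 471435600.

471435600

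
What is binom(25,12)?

5200300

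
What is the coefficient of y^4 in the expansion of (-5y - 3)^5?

The general term is C(5,j)·(-5y)^j·(-3)^(5-j); the y^4 term has j = 4.
C(5,4) = 5.
Coefficient = C(5,4) · (-5)^4 · (-3)^1 = 5 · 625 · (-3) = -9375.

-9375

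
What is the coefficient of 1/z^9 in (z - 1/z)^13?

General term: C(13,j)·(z)^j·(-1/z)^(13-j), with z-exponent 1j − 1(13−j) = 2j − 13.
Set 2j − 13 = -9: j = 2.
C(13,2) = 78; 1^2 = 1; (-1)^11 = -1.
Coefficient = 78 · 1 · (-1) = -78.

-78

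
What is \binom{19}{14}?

11628

C(19,14) = C(19,5) by symmetry.
C(19,5) = (19·18·17·16·15) / 5! = 1395360 / 120 = 11628.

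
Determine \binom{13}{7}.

C(13,7) = C(13,6) by symmetry.
C(13,6) = (13·12·11·10·9·8) / 6! = 1235520 / 720 = 1716.

1716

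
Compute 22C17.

C(22,17) = C(22,5) by symmetry.
C(22,5) = (22·21·20·19·18) / 5! = 3160080 / 120 = 26334.

26334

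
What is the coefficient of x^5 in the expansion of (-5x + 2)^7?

-262500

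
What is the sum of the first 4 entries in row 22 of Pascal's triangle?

1 + 22 + 231 + 1540 = 1794.

1794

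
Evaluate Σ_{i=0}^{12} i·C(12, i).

24576

Differentiating (1+x)^12 and setting x=1: Σ i·C(12,i) = 12·2^11 = 24576.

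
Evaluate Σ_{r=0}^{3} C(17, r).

834

1 + 17 + 136 + 680 = 834.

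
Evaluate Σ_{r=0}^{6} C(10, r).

1 + 10 + 45 + 120 + 210 + 252 + 210 = 848.

848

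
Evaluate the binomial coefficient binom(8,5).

C(8,5) = C(8,3) by symmetry.
C(8,3) = (8·7·6) / 3! = 336 / 6 = 56.

56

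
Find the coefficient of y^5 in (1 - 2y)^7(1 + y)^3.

Coefficient of y^5 = Σ_{j} C(7,j)·(-2)^j·C(3,5-j)·1^(5-j) for j from 2 to 5.
= 84 + (-840) + 1680 + (-672) = 252.

252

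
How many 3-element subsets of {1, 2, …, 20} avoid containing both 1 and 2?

1122

All 3-subsets: C(20,3) = 1140. Those containing both fixed elements: C(18,1) = 18.
1140 − 18 = 1122.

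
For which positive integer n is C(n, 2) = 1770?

60

n(n−1)/2 = 1770 ⇒ n(n−1) = 3540. Since 60·59 = 3540, n = 60.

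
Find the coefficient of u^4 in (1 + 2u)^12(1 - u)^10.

Coefficient of u^4 = Σ_{j} C(12,j)·2^j·C(10,4-j)·(-1)^(4-j) for j from 0 to 4.
= 210 + (-2880) + 11880 + (-17600) + 7920 = -470.

-470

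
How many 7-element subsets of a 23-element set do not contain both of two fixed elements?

224808

All 7-subsets: C(23,7) = 245157. Those containing both fixed elements: C(21,5) = 20349.
245157 − 20349 = 224808.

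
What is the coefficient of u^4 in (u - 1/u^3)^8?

General term: C(8,j)·(u)^j·(-1/u^3)^(8-j), with u-exponent 1j − 3(8−j) = 4j − 24.
Set 4j − 24 = 4: j = 7.
C(8,7) = 8; 1^7 = 1; (-1)^1 = -1.
Coefficient = 8 · 1 · (-1) = -8.

-8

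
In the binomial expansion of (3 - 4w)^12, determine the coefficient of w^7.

-3153199104

The general term is C(12,j)·(3)^j·(-4w)^(12-j); the w^7 term has j = 5.
C(12,5) = 792.
Coefficient = C(12,5) · 3^5 · (-4)^7 = 792 · 243 · (-16384) = -3153199104.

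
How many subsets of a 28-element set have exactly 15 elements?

37442160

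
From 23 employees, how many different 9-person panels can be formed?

817190

This is C(23,9) = 817190.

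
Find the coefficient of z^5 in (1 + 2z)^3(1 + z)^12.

6930

Coefficient of z^5 = Σ_{j} C(3,j)·2^j·C(12,5-j)·1^(5-j) for j from 0 to 3.
= 792 + 2970 + 2640 + 528 = 6930.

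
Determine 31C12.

C(31,12) = (31·30·29·28·27·26·25·24·23·22·21·20) / 12! = 67596957267840000 / 479001600 = 141120525.

141120525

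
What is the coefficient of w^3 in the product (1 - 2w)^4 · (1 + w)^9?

Coefficient of w^3 = Σ_{j} C(4,j)·(-2)^j·C(9,3-j)·1^(3-j) for j from 0 to 3.
= 84 + (-288) + 216 + (-32) = -20.

-20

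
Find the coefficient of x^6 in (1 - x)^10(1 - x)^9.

27132

Coefficient of x^6 = Σ_{j} C(10,j)·(-1)^j·C(9,6-j)·(-1)^(6-j) for j from 0 to 6.
= 84 + 1260 + 5670 + 10080 + 7560 + 2268 + 210 = 27132.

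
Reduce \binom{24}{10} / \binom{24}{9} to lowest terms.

C(n,k+1)/C(n,k) = (n−k)/(k+1) = (24−9)/(9+1) = 15/10 = 3/2.

3/2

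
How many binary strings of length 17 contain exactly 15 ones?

136

Choose the 15 positions: C(17,15) = 136.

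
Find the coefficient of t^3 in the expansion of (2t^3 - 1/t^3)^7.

General term: C(7,j)·(2t^3)^j·(-1/t^3)^(7-j), with t-exponent 3j − 3(7−j) = 6j − 21.
Set 6j − 21 = 3: j = 4.
C(7,4) = 35; 2^4 = 16; (-1)^3 = -1.
Coefficient = 35 · 16 · (-1) = -560.

-560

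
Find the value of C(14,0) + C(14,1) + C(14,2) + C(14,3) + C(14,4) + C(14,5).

3473

1 + 14 + 91 + 364 + 1001 + 2002 = 3473.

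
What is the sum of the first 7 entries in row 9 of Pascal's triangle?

466

1 + 9 + 36 + 84 + 126 + 126 + 84 = 466.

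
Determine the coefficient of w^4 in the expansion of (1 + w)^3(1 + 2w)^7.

Coefficient of w^4 = Σ_{j} C(3,j)·1^j·C(7,4-j)·2^(4-j) for j from 0 to 3.
= 560 + 840 + 252 + 14 = 1666.

1666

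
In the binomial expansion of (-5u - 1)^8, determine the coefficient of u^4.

43750

The general term is C(8,j)·(-5u)^j·(-1)^(8-j); the u^4 term has j = 4.
C(8,4) = 70.
Coefficient = C(8,4) · (-5)^4 = 70 · 625 = 43750.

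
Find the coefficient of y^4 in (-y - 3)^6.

135

The general term is C(6,j)·(-y)^j·(-3)^(6-j); the y^4 term has j = 4.
C(6,4) = 15.
Coefficient = C(6,4) · (-3)^2 = 15 · 9 = 135.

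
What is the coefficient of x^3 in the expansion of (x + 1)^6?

The general term is C(6,j)·(x)^j·(1)^(6-j); the x^3 term has j = 3.
C(6,3) = 20.
Coefficient = C(6,3) = 20.

20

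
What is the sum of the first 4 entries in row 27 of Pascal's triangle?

3304

1 + 27 + 351 + 2925 = 3304.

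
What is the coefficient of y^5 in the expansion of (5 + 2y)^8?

224000

The general term is C(8,j)·(5)^j·(2y)^(8-j); the y^5 term has j = 3.
C(8,3) = 56.
Coefficient = C(8,3) · 5^3 · 2^5 = 56 · 125 · 32 = 224000.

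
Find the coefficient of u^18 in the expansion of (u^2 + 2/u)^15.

General term: C(15,j)·(u^2)^j·(2/u)^(15-j), with u-exponent 2j − 1(15−j) = 3j − 15.
Set 3j − 15 = 18: j = 11.
C(15,11) = 1365; 1^11 = 1; 2^4 = 16.
Coefficient = 1365 · 1 · 16 = 21840.

21840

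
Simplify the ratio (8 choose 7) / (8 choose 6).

2/7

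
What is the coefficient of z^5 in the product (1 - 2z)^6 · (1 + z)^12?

Coefficient of z^5 = Σ_{j} C(6,j)·(-2)^j·C(12,5-j)·1^(5-j) for j from 0 to 5.
= 792 + (-5940) + 13200 + (-10560) + 2880 + (-192) = 180.

180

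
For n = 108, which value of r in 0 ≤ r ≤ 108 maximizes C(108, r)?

54

C(108,r) is maximized at r = 108/2 = 54.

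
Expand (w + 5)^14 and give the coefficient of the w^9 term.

The general term is C(14,j)·(w)^j·(5)^(14-j); the w^9 term has j = 9.
C(14,9) = 2002.
Coefficient = C(14,9) · 5^5 = 2002 · 3125 = 6256250.

6256250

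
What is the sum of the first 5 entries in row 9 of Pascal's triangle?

256

1 + 9 + 36 + 84 + 126 = 256.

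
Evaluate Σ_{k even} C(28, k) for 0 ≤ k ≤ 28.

134217728

Even-k terms of row 28 sum to 2^27 = 134217728.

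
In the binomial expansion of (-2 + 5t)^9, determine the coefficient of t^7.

11250000

The general term is C(9,j)·(-2)^j·(5t)^(9-j); the t^7 term has j = 2.
C(9,2) = 36.
Coefficient = C(9,2) · (-2)^2 · 5^7 = 36 · 4 · 78125 = 11250000.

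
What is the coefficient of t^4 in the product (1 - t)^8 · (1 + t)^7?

21

Coefficient of t^4 = Σ_{j} C(8,j)·(-1)^j·C(7,4-j)·1^(4-j) for j from 0 to 4.
= 35 + (-280) + 588 + (-392) + 70 = 21.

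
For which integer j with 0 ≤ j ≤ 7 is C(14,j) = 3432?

7

C(14,j) increases on 0 ≤ j ≤ 7. C(14,6) = 3003 and C(14,7) = 3432, so j = 7.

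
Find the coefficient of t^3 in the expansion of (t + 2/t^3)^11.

General term: C(11,j)·(t)^j·(2/t^3)^(11-j), with t-exponent 1j − 3(11−j) = 4j − 33.
Set 4j − 33 = 3: j = 9.
C(11,9) = 55; 1^9 = 1; 2^2 = 4.
Coefficient = 55 · 1 · 4 = 220.

220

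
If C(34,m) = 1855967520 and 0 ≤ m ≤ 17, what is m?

15

C(34,m) increases on 0 ≤ m ≤ 17. C(34,14) = 1391975640 and C(34,15) = 1855967520, so m = 15.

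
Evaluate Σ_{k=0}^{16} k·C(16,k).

Differentiating (1+x)^16 and setting x=1: Σ k·C(16,k) = 16·2^15 = 524288.

524288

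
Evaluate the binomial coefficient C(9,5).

126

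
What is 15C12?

455

C(15,12) = C(15,3) by symmetry.
C(15,3) = (15·14·13) / 3! = 2730 / 6 = 455.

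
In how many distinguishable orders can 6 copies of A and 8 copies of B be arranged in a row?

3003

Choose positions for the A's: C(14,6) = 3003.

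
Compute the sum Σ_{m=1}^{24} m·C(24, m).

Since m·C(24,m) = 24·C(23,m−1), the sum is 24·2^23 = 24·8388608 = 201326592.

201326592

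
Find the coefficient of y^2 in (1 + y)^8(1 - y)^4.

2

Coefficient of y^2 = Σ_{j} C(8,j)·1^j·C(4,2-j)·(-1)^(2-j) for j from 0 to 2.
= 6 + (-32) + 28 = 2.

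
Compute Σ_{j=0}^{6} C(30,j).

1 + 30 + 435 + 4060 + 27405 + 142506 + 593775 = 768212.

768212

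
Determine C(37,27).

C(37,27) = C(37,10) by symmetry.
C(37,10) = (37·36·35·34·33·32·31·30·29·28) / 10! = 1264020397516800 / 3628800 = 348330136.

348330136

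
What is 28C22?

376740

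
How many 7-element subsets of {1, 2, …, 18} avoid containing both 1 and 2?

27456

All 7-subsets: C(18,7) = 31824. Those containing both fixed elements: C(16,5) = 4368.
31824 − 4368 = 27456.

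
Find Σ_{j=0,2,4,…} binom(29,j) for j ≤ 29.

268435456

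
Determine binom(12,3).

220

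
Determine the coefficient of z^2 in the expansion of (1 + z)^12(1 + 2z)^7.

Coefficient of z^2 = Σ_{j} C(12,j)·1^j·C(7,2-j)·2^(2-j) for j from 0 to 2.
= 84 + 168 + 66 = 318.

318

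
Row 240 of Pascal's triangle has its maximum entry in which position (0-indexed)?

C(240,i) is maximized at i = 240/2 = 120.

120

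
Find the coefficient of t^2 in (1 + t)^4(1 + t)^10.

(1 + t)^4(1 + t)^10 = (1 + t)^14, so the coefficient of t^2 is C(14,2)·1^2 = 91·1 = 91.

91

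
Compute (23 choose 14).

817190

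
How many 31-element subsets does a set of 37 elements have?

C(37,31) = C(37,6) by symmetry.
C(37,6) = (37·36·35·34·33·32) / 6! = 1673844480 / 720 = 2324784.

2324784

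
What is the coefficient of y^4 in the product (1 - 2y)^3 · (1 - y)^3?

Coefficient of y^4 = Σ_{j} C(3,j)·(-2)^j·C(3,4-j)·(-1)^(4-j) for j from 1 to 3.
= 6 + 36 + 24 = 66.

66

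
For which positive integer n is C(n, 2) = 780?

n(n−1)/2 = 780 ⇒ n(n−1) = 1560. Since 40·39 = 1560, n = 40.

40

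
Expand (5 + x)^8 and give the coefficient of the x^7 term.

40

The general term is C(8,j)·(5)^j·(x)^(8-j); the x^7 term has j = 1.
C(8,1) = 8.
Coefficient = C(8,1) · 5^1 = 8 · 5 = 40.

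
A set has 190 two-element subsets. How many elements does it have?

n(n−1)/2 = 190 ⇒ n(n−1) = 380. Since 20·19 = 380, n = 20.

20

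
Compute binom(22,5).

26334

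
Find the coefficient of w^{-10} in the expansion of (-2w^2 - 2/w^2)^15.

General term: C(15,j)·(-2w^2)^j·(-2/w^2)^(15-j), with w-exponent 2j − 2(15−j) = 4j − 30.
Set 4j − 30 = -10: j = 5.
C(15,5) = 3003; (-2)^5 = -32; (-2)^10 = 1024.
Coefficient = 3003 · (-32) · 1024 = -98402304.

-98402304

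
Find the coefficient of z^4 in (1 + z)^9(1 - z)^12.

Coefficient of z^4 = Σ_{j} C(9,j)·1^j·C(12,4-j)·(-1)^(4-j) for j from 0 to 4.
= 495 + (-1980) + 2376 + (-1008) + 126 = 9.

9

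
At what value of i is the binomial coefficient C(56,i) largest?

C(56,i) is maximized at i = 56/2 = 28.

28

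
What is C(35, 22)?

C(35,22) = C(35,13) by symmetry.
C(35,13) = (35·34·33·32·31·30·29·28·27·26·25·24·23) / 13! = 9193186188426240000 / 6227020800 = 1476337800.

1476337800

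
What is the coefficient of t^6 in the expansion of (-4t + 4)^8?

The general term is C(8,j)·(-4t)^j·(4)^(8-j); the t^6 term has j = 6.
C(8,6) = 28.
Coefficient = C(8,6) · (-4)^6 · 4^2 = 28 · 4096 · 16 = 1835008.

1835008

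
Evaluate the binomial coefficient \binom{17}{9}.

C(17,9) = C(17,8) by symmetry.
C(17,8) = (17·16·15·14·13·12·11·10) / 8! = 980179200 / 40320 = 24310.

24310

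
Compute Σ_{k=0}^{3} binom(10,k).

1 + 10 + 45 + 120 = 176.

176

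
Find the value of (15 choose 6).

C(15,6) = (15·14·13·12·11·10) / 6! = 3603600 / 720 = 5005.

5005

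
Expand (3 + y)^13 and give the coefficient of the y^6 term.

The general term is C(13,j)·(3)^j·(y)^(13-j); the y^6 term has j = 7.
C(13,7) = 1716.
Coefficient = C(13,7) · 3^7 = 1716 · 2187 = 3752892.

3752892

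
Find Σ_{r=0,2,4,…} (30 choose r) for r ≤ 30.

536870912

Even-r terms of row 30 sum to 2^29 = 536870912.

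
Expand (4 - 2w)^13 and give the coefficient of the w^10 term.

The general term is C(13,j)·(4)^j·(-2w)^(13-j); the w^10 term has j = 3.
C(13,3) = 286.
Coefficient = C(13,3) · 4^3 · (-2)^10 = 286 · 64 · 1024 = 18743296.

18743296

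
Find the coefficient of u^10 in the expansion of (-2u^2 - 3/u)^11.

General term: C(11,j)·(-2u^2)^j·(-3/u)^(11-j), with u-exponent 2j − 1(11−j) = 3j − 11.
Set 3j − 11 = 10: j = 7.
C(11,7) = 330; (-2)^7 = -128; (-3)^4 = 81.
Coefficient = 330 · (-128) · 81 = -3421440.

-3421440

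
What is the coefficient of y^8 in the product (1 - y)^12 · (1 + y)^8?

-238

Coefficient of y^8 = Σ_{j} C(12,j)·(-1)^j·C(8,8-j)·1^(8-j) for j from 0 to 8.
= 1 + (-96) + 1848 + (-12320) + 34650 + (-44352) + 25872 + (-6336) + 495 = -238.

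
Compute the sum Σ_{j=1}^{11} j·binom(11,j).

11264

Since j·C(11,j) = 11·C(10,j−1), the sum is 11·2^10 = 11·1024 = 11264.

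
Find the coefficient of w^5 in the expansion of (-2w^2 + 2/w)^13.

General term: C(13,j)·(-2w^2)^j·(2/w)^(13-j), with w-exponent 2j − 1(13−j) = 3j − 13.
Set 3j − 13 = 5: j = 6.
C(13,6) = 1716; (-2)^6 = 64; 2^7 = 128.
Coefficient = 1716 · 64 · 128 = 14057472.

14057472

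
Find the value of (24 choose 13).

C(24,13) = C(24,11) by symmetry.
C(24,11) = (24·23·22·21·20·19·18·17·16·15·14) / 11! = 99638080819200 / 39916800 = 2496144.

2496144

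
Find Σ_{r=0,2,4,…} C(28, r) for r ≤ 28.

134217728

Even-r terms of row 28 sum to 2^27 = 134217728.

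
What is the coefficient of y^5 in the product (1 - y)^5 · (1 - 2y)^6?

-3653

Coefficient of y^5 = Σ_{j} C(5,j)·(-1)^j·C(6,5-j)·(-2)^(5-j) for j from 0 to 5.
= (-192) + (-1200) + (-1600) + (-600) + (-60) + (-1) = -3653.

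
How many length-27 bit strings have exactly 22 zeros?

80730

Choose the 22 positions: C(27,22) = 80730.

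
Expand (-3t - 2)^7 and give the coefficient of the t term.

-1344

The general term is C(7,j)·(-3t)^j·(-2)^(7-j); the t^1 term has j = 1.
C(7,1) = 7.
Coefficient = C(7,1) · (-3)^1 · (-2)^6 = 7 · (-3) · 64 = -1344.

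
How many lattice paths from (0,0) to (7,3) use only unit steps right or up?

Each path is a sequence of 10 steps with 7 rights: C(10,7) = 120.

120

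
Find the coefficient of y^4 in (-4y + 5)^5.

The general term is C(5,j)·(-4y)^j·(5)^(5-j); the y^4 term has j = 4.
C(5,4) = 5.
Coefficient = C(5,4) · (-4)^4 · 5^1 = 5 · 256 · 5 = 6400.

6400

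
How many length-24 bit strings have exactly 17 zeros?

Choose the 17 positions: C(24,17) = 346104.

346104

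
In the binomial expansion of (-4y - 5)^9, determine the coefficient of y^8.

The general term is C(9,j)·(-4y)^j·(-5)^(9-j); the y^8 term has j = 8.
C(9,8) = 9.
Coefficient = C(9,8) · (-4)^8 · (-5)^1 = 9 · 65536 · (-5) = -2949120.

-2949120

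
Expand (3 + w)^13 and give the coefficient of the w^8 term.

The general term is C(13,j)·(3)^j·(w)^(13-j); the w^8 term has j = 5.
C(13,5) = 1287.
Coefficient = C(13,5) · 3^5 = 1287 · 243 = 312741.

312741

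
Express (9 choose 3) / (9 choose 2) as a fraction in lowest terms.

C(n,k+1)/C(n,k) = (n−k)/(k+1) = (9−2)/(2+1) = 7/3.

7/3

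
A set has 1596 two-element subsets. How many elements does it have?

57

n(n−1)/2 = 1596 ⇒ n(n−1) = 3192. Since 57·56 = 3192, n = 57.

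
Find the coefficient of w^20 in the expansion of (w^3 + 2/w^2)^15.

General term: C(15,j)·(w^3)^j·(2/w^2)^(15-j), with w-exponent 3j − 2(15−j) = 5j − 30.
Set 5j − 30 = 20: j = 10.
C(15,10) = 3003; 1^10 = 1; 2^5 = 32.
Coefficient = 3003 · 1 · 32 = 96096.

96096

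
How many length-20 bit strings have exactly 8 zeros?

125970

Choose the 8 positions: C(20,8) = 125970.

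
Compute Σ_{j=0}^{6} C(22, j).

110056

1 + 22 + 231 + 1540 + 7315 + 26334 + 74613 = 110056.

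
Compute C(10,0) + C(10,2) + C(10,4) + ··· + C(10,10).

512

Half of (1+1)^10 + (1−1)^10 gives the even-index sum: 2^9 = 512.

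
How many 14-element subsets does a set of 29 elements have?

C(29,14) = (29·28·27·26·25·24·23·22·21·20·19·18·17·16) / 14! = 6761440164390912000 / 87178291200 = 77558760.

77558760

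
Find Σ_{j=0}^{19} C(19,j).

Setting x = 1 in (1+x)^19 gives Σ C(19,j) = 2^19 = 524288.

524288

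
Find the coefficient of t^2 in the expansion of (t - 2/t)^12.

General term: C(12,j)·(t)^j·(-2/t)^(12-j), with t-exponent 1j − 1(12−j) = 2j − 12.
Set 2j − 12 = 2: j = 7.
C(12,7) = 792; 1^7 = 1; (-2)^5 = -32.
Coefficient = 792 · 1 · (-32) = -25344.

-25344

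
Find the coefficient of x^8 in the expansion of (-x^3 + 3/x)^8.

General term: C(8,j)·(-x^3)^j·(3/x)^(8-j), with x-exponent 3j − 1(8−j) = 4j − 8.
Set 4j − 8 = 8: j = 4.
C(8,4) = 70; (-1)^4 = 1; 3^4 = 81.
Coefficient = 70 · 1 · 81 = 5670.

5670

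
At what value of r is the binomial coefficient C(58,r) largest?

29

C(58,r) is maximized at r = 58/2 = 29.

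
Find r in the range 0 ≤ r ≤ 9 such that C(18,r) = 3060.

C(18,r) increases on 0 ≤ r ≤ 9. C(18,3) = 816 and C(18,4) = 3060, so r = 4.

4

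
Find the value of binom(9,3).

84

C(9,3) = (9·8·7) / 3! = 504 / 6 = 84.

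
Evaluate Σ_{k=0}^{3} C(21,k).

1562

1 + 21 + 210 + 1330 = 1562.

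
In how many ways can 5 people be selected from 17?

6188

This is C(17,5) = 6188.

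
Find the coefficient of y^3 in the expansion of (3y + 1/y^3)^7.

5103

General term: C(7,j)·(3y)^j·(1/y^3)^(7-j), with y-exponent 1j − 3(7−j) = 4j − 21.
Set 4j − 21 = 3: j = 6.
C(7,6) = 7; 3^6 = 729; 1^1 = 1.
Coefficient = 7 · 729 · 1 = 5103.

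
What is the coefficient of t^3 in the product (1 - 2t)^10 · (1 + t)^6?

-160

Coefficient of t^3 = Σ_{j} C(10,j)·(-2)^j·C(6,3-j)·1^(3-j) for j from 0 to 3.
= 20 + (-300) + 1080 + (-960) = -160.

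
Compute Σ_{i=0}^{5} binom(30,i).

174437

1 + 30 + 435 + 4060 + 27405 + 142506 = 174437.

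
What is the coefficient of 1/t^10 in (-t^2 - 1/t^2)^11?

-165

General term: C(11,j)·(-t^2)^j·(-1/t^2)^(11-j), with t-exponent 2j − 2(11−j) = 4j − 22.
Set 4j − 22 = -10: j = 3.
C(11,3) = 165; (-1)^3 = -1; (-1)^8 = 1.
Coefficient = 165 · (-1) · 1 = -165.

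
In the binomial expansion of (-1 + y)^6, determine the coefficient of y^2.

15

The general term is C(6,j)·(-1)^j·(y)^(6-j); the y^2 term has j = 4.
C(6,4) = 15.
Coefficient = C(6,4) = 15.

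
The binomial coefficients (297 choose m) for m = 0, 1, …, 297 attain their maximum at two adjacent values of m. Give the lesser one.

148

For odd n = 297, C(297,m) peaks at m = (n−1)/2 and (n+1)/2; the lesser is 148.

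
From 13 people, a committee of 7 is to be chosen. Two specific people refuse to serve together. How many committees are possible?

1254

All 7-subsets: C(13,7) = 1716. Those containing both fixed elements: C(11,5) = 462.
1716 − 462 = 1254.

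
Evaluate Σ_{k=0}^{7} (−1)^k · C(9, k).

The partial alternating sum Σ_{k=0}^{7} (−1)^k C(9,k) = (−1)^7 C(8,7) = -8.

-8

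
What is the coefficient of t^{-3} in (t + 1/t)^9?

84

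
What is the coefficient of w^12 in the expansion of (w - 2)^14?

The general term is C(14,j)·(w)^j·(-2)^(14-j); the w^12 term has j = 12.
C(14,12) = 91.
Coefficient = C(14,12) · (-2)^2 = 91 · 4 = 364.

364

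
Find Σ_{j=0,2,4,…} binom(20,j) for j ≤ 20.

524288

Even-j terms of row 20 sum to 2^19 = 524288.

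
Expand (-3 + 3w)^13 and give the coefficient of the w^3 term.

455976378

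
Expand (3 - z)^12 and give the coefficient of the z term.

-2125764

The general term is C(12,j)·(3)^j·(-z)^(12-j); the z^1 term has j = 11.
C(12,11) = 12.
Coefficient = C(12,11) · 3^11 · (-1)^1 = 12 · 177147 · (-1) = -2125764.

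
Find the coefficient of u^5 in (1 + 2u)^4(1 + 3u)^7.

Coefficient of u^5 = Σ_{j} C(4,j)·2^j·C(7,5-j)·3^(5-j) for j from 0 to 4.
= 5103 + 22680 + 22680 + 6048 + 336 = 56847.

56847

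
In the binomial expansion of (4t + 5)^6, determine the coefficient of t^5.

The general term is C(6,j)·(4t)^j·(5)^(6-j); the t^5 term has j = 5.
C(6,5) = 6.
Coefficient = C(6,5) · 4^5 · 5^1 = 6 · 1024 · 5 = 30720.

30720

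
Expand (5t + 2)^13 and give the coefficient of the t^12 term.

6347656250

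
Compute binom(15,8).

C(15,8) = C(15,7) by symmetry.
C(15,7) = (15·14·13·12·11·10·9) / 7! = 32432400 / 5040 = 6435.

6435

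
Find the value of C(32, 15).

565722720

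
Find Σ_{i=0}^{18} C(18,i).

The entries of row 18 sum to 2^18 = 262144.

262144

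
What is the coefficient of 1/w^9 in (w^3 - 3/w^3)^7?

General term: C(7,j)·(w^3)^j·(-3/w^3)^(7-j), with w-exponent 3j − 3(7−j) = 6j − 21.
Set 6j − 21 = -9: j = 2.
C(7,2) = 21; 1^2 = 1; (-3)^5 = -243.
Coefficient = 21 · 1 · (-243) = -5103.

-5103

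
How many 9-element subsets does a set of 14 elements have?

C(14,9) = C(14,5) by symmetry.
C(14,5) = (14·13·12·11·10) / 5! = 240240 / 120 = 2002.

2002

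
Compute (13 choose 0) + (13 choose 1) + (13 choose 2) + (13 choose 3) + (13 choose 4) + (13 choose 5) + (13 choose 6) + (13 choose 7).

5812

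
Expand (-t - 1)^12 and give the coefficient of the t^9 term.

220

The general term is C(12,j)·(-t)^j·(-1)^(12-j); the t^9 term has j = 9.
C(12,9) = 220.
Coefficient = C(12,9) · (-1)^9 · (-1)^3 = 220 · (-1) · (-1) = 220.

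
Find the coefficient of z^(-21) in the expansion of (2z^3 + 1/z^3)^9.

General term: C(9,j)·(2z^3)^j·(1/z^3)^(9-j), with z-exponent 3j − 3(9−j) = 6j − 27.
Set 6j − 27 = -21: j = 1.
C(9,1) = 9; 2^1 = 2; 1^8 = 1.
Coefficient = 9 · 2 · 1 = 18.

18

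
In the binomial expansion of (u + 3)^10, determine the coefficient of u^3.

262440

The general term is C(10,j)·(u)^j·(3)^(10-j); the u^3 term has j = 3.
C(10,3) = 120.
Coefficient = C(10,3) · 3^7 = 120 · 2187 = 262440.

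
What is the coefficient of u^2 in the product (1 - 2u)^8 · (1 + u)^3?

Coefficient of u^2 = Σ_{j} C(8,j)·(-2)^j·C(3,2-j)·1^(2-j) for j from 0 to 2.
= 3 + (-48) + 112 = 67.

67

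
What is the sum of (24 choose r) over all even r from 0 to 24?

Even-r terms of row 24 sum to 2^23 = 8388608.

8388608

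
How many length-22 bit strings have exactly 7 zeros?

170544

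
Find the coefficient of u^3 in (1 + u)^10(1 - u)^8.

-16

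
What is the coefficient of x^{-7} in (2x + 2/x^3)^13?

10543104

General term: C(13,j)·(2x)^j·(2/x^3)^(13-j), with x-exponent 1j − 3(13−j) = 4j − 39.
Set 4j − 39 = -7: j = 8.
C(13,8) = 1287; 2^8 = 256; 2^5 = 32.
Coefficient = 1287 · 256 · 32 = 10543104.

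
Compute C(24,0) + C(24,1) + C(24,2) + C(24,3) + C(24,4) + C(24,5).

1 + 24 + 276 + 2024 + 10626 + 42504 = 55455.

55455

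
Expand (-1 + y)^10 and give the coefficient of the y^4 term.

210

The general term is C(10,j)·(-1)^j·(y)^(10-j); the y^4 term has j = 6.
C(10,6) = 210.
Coefficient = C(10,6) = 210.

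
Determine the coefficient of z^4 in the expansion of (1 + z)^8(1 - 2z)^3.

Coefficient of z^4 = Σ_{j} C(8,j)·1^j·C(3,4-j)·(-2)^(4-j) for j from 1 to 4.
= (-64) + 336 + (-336) + 70 = 6.

6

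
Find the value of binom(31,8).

7888725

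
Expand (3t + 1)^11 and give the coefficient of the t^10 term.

649539

The general term is C(11,j)·(3t)^j·(1)^(11-j); the t^10 term has j = 10.
C(11,10) = 11.
Coefficient = C(11,10) · 3^10 = 11 · 59049 = 649539.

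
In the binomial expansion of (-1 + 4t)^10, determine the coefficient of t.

The general term is C(10,j)·(-1)^j·(4t)^(10-j); the t^1 term has j = 9.
C(10,9) = 10.
Coefficient = C(10,9) · (-1)^9 · 4^1 = 10 · (-1) · 4 = -40.

-40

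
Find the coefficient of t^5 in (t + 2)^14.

The general term is C(14,j)·(t)^j·(2)^(14-j); the t^5 term has j = 5.
C(14,5) = 2002.
Coefficient = C(14,5) · 2^9 = 2002 · 512 = 1025024.

1025024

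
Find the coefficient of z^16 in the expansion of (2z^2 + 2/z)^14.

16400384

General term: C(14,j)·(2z^2)^j·(2/z)^(14-j), with z-exponent 2j − 1(14−j) = 3j − 14.
Set 3j − 14 = 16: j = 10.
C(14,10) = 1001; 2^10 = 1024; 2^4 = 16.
Coefficient = 1001 · 1024 · 16 = 16400384.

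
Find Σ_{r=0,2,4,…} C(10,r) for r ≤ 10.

Even-r terms of row 10 sum to 2^9 = 512.

512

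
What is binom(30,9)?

14307150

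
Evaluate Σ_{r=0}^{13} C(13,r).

8192

Setting x = 1 in (1+x)^13 gives Σ C(13,r) = 2^13 = 8192.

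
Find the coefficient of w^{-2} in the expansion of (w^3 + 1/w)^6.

General term: C(6,j)·(w^3)^j·(1/w)^(6-j), with w-exponent 3j − 1(6−j) = 4j − 6.
Set 4j − 6 = -2: j = 1.
C(6,1) = 6; 1^1 = 1; 1^5 = 1.
Coefficient = 6 · 1 · 1 = 6.

6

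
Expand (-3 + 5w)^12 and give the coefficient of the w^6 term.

10524937500

The general term is C(12,j)·(-3)^j·(5w)^(12-j); the w^6 term has j = 6.
C(12,6) = 924.
Coefficient = C(12,6) · (-3)^6 · 5^6 = 924 · 729 · 15625 = 10524937500.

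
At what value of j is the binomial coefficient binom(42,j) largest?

C(42,j) is maximized at j = 42/2 = 21.

21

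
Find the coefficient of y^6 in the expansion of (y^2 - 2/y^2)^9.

-672

General term: C(9,j)·(y^2)^j·(-2/y^2)^(9-j), with y-exponent 2j − 2(9−j) = 4j − 18.
Set 4j − 18 = 6: j = 6.
C(9,6) = 84; 1^6 = 1; (-2)^3 = -8.
Coefficient = 84 · 1 · (-8) = -672.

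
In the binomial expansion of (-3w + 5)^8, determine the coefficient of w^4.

The general term is C(8,j)·(-3w)^j·(5)^(8-j); the w^4 term has j = 4.
C(8,4) = 70.
Coefficient = C(8,4) · (-3)^4 · 5^4 = 70 · 81 · 625 = 3543750.

3543750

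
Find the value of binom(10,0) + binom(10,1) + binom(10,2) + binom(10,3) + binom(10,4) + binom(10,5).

638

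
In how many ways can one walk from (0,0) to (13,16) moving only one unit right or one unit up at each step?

Each path is a sequence of 29 steps with 13 rights: C(29,13) = 67863915.

67863915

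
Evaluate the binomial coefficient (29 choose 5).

C(29,5) = (29·28·27·26·25) / 5! = 14250600 / 120 = 118755.

118755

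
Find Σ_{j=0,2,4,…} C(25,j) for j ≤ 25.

Even-j terms of row 25 sum to 2^24 = 16777216.

16777216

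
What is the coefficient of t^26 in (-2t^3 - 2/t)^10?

10240

General term: C(10,j)·(-2t^3)^j·(-2/t)^(10-j), with t-exponent 3j − 1(10−j) = 4j − 10.
Set 4j − 10 = 26: j = 9.
C(10,9) = 10; (-2)^9 = -512; (-2)^1 = -2.
Coefficient = 10 · (-512) · (-2) = 10240.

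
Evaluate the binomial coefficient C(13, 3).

286

C(13,3) = (13·12·11) / 3! = 1716 / 6 = 286.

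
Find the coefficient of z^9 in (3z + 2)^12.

34642080

The general term is C(12,j)·(3z)^j·(2)^(12-j); the z^9 term has j = 9.
C(12,9) = 220.
Coefficient = C(12,9) · 3^9 · 2^3 = 220 · 19683 · 8 = 34642080.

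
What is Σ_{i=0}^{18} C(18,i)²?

9075135300

Σ C(18,i)² is the coefficient of x^18 in (1+x)^18(1+x)^18 = (1+x)^36, i.e. C(36,18) = 9075135300.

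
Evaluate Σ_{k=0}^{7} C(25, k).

1 + 25 + 300 + 2300 + 12650 + 53130 + 177100 + 480700 = 726206.

726206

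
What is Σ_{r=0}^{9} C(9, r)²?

Σ C(9,r)² is the coefficient of x^9 in (1+x)^9(1+x)^9 = (1+x)^18, i.e. C(18,9) = 48620.

48620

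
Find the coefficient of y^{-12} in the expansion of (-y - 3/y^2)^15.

-98513415

General term: C(15,j)·(-y)^j·(-3/y^2)^(15-j), with y-exponent 1j − 2(15−j) = 3j − 30.
Set 3j − 30 = -12: j = 6.
C(15,6) = 5005; (-1)^6 = 1; (-3)^9 = -19683.
Coefficient = 5005 · 1 · (-19683) = -98513415.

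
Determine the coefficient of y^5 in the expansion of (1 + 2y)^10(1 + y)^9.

90630

Coefficient of y^5 = Σ_{j} C(10,j)·2^j·C(9,5-j)·1^(5-j) for j from 0 to 5.
= 126 + 2520 + 15120 + 34560 + 30240 + 8064 = 90630.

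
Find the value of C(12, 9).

220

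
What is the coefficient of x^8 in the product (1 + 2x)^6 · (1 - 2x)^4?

-768

Coefficient of x^8 = Σ_{j} C(6,j)·2^j·C(4,8-j)·(-2)^(8-j) for j from 4 to 6.
= 3840 + (-6144) + 1536 = -768.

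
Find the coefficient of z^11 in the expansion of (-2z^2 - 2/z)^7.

General term: C(7,j)·(-2z^2)^j·(-2/z)^(7-j), with z-exponent 2j − 1(7−j) = 3j − 7.
Set 3j − 7 = 11: j = 6.
C(7,6) = 7; (-2)^6 = 64; (-2)^1 = -2.
Coefficient = 7 · 64 · (-2) = -896.

-896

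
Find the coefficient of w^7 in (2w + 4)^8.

The general term is C(8,j)·(2w)^j·(4)^(8-j); the w^7 term has j = 7.
C(8,7) = 8.
Coefficient = C(8,7) · 2^7 · 4^1 = 8 · 128 · 4 = 4096.

4096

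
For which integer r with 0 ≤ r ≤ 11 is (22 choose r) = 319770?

C(22,r) increases on 0 ≤ r ≤ 11. C(22,7) = 170544 and C(22,8) = 319770, so r = 8.

8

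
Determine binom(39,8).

61523748

C(39,8) = (39·38·37·36·35·34·33·32) / 8! = 2480637519360 / 40320 = 61523748.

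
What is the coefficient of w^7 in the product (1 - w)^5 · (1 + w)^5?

0

Coefficient of w^7 = Σ_{j} C(5,j)·(-1)^j·C(5,7-j)·1^(7-j) for j from 2 to 5.
= 10 + (-50) + 50 + (-10) = 0.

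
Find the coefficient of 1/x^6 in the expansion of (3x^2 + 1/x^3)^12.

673596

General term: C(12,j)·(3x^2)^j·(1/x^3)^(12-j), with x-exponent 2j − 3(12−j) = 5j − 36.
Set 5j − 36 = -6: j = 6.
C(12,6) = 924; 3^6 = 729; 1^6 = 1.
Coefficient = 924 · 729 · 1 = 673596.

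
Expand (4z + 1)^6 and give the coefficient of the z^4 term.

The general term is C(6,j)·(4z)^j·(1)^(6-j); the z^4 term has j = 4.
C(6,4) = 15.
Coefficient = C(6,4) · 4^4 = 15 · 256 = 3840.

3840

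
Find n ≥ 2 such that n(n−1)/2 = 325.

26

n(n−1)/2 = 325 ⇒ n(n−1) = 650. Since 26·25 = 650, n = 26.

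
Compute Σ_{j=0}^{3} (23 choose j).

1 + 23 + 253 + 1771 = 2048.

2048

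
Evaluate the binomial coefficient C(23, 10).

1144066

C(23,10) = (23·22·21·20·19·18·17·16·15·14) / 10! = 4151586700800 / 3628800 = 1144066.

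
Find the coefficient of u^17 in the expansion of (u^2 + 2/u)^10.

General term: C(10,j)·(u^2)^j·(2/u)^(10-j), with u-exponent 2j − 1(10−j) = 3j − 10.
Set 3j − 10 = 17: j = 9.
C(10,9) = 10; 1^9 = 1; 2^1 = 2.
Coefficient = 10 · 1 · 2 = 20.

20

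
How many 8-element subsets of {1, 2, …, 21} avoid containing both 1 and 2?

All 8-subsets: C(21,8) = 203490. Those containing both fixed elements: C(19,6) = 27132.
203490 − 27132 = 176358.

176358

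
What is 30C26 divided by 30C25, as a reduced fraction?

C(n,k+1)/C(n,k) = (n−k)/(k+1) = (30−25)/(25+1) = 5/26.

5/26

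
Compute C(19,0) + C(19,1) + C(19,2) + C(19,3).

1 + 19 + 171 + 969 = 1160.

1160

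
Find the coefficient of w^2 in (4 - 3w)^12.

622854144

The general term is C(12,j)·(4)^j·(-3w)^(12-j); the w^2 term has j = 10.
C(12,10) = 66.
Coefficient = C(12,10) · 4^10 · (-3)^2 = 66 · 1048576 · 9 = 622854144.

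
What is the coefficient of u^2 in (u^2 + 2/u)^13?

General term: C(13,j)·(u^2)^j·(2/u)^(13-j), with u-exponent 2j − 1(13−j) = 3j − 13.
Set 3j − 13 = 2: j = 5.
C(13,5) = 1287; 1^5 = 1; 2^8 = 256.
Coefficient = 1287 · 1 · 256 = 329472.

329472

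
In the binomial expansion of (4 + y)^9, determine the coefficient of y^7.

576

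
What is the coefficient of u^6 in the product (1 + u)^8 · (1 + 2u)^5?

10364

Coefficient of u^6 = Σ_{j} C(8,j)·1^j·C(5,6-j)·2^(6-j) for j from 1 to 6.
= 256 + 2240 + 4480 + 2800 + 560 + 28 = 10364.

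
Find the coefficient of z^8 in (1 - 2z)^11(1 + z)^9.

Coefficient of z^8 = Σ_{j} C(11,j)·(-2)^j·C(9,8-j)·1^(8-j) for j from 0 to 8.
= 9 + (-792) + 18480 + (-166320) + 665280 + (-1241856) + 1064448 + (-380160) + 42240 = 1329.

1329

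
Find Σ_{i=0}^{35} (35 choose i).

Setting x = 1 in (1+x)^35 gives Σ C(35,i) = 2^35 = 34359738368.

34359738368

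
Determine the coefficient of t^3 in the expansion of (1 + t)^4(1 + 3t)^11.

6637

Coefficient of t^3 = Σ_{j} C(4,j)·1^j·C(11,3-j)·3^(3-j) for j from 0 to 3.
= 4455 + 1980 + 198 + 4 = 6637.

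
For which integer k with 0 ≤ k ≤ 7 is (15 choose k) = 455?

C(15,k) increases on 0 ≤ k ≤ 7. C(15,2) = 105 and C(15,3) = 455, so k = 3.

3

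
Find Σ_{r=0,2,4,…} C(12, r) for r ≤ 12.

Even-r terms of row 12 sum to 2^11 = 2048.

2048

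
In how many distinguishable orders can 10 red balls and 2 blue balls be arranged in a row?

66

Choose positions for the red balls: C(12,10) = 66.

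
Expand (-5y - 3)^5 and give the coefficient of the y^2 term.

-6750

The general term is C(5,j)·(-5y)^j·(-3)^(5-j); the y^2 term has j = 2.
C(5,2) = 10.
Coefficient = C(5,2) · (-5)^2 · (-3)^3 = 10 · 25 · (-27) = -6750.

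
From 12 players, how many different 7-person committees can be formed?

792

This is C(12,7) = 792.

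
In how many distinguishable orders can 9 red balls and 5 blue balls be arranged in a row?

2002

Choose positions for the red balls: C(14,9) = 2002.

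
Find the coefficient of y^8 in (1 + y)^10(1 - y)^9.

126

Coefficient of y^8 = Σ_{j} C(10,j)·1^j·C(9,8-j)·(-1)^(8-j) for j from 0 to 8.
= 9 + (-360) + 3780 + (-15120) + 26460 + (-21168) + 7560 + (-1080) + 45 = 126.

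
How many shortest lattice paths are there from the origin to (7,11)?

31824

Each path is a sequence of 18 steps with 7 rights: C(18,7) = 31824.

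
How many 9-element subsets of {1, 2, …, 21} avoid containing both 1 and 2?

All 9-subsets: C(21,9) = 293930. Those containing both fixed elements: C(19,7) = 50388.
293930 − 50388 = 243542.

243542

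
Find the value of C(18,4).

3060

C(18,4) = (18·17·16·15) / 4! = 73440 / 24 = 3060.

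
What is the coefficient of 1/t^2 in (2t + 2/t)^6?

960

General term: C(6,j)·(2t)^j·(2/t)^(6-j), with t-exponent 1j − 1(6−j) = 2j − 6.
Set 2j − 6 = -2: j = 2.
C(6,2) = 15; 2^2 = 4; 2^4 = 16.
Coefficient = 15 · 4 · 16 = 960.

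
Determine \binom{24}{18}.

C(24,18) = C(24,6) by symmetry.
C(24,6) = (24·23·22·21·20·19) / 6! = 96909120 / 720 = 134596.

134596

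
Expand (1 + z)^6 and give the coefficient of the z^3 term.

20

The general term is C(6,j)·(1)^j·(z)^(6-j); the z^3 term has j = 3.
C(6,3) = 20.
Coefficient = C(6,3) = 20.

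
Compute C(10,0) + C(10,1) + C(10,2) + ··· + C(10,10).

1024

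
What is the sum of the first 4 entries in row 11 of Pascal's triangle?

232

1 + 11 + 55 + 165 = 232.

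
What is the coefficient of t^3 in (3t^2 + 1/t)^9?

General term: C(9,j)·(3t^2)^j·(1/t)^(9-j), with t-exponent 2j − 1(9−j) = 3j − 9.
Set 3j − 9 = 3: j = 4.
C(9,4) = 126; 3^4 = 81; 1^5 = 1.
Coefficient = 126 · 81 · 1 = 10206.

10206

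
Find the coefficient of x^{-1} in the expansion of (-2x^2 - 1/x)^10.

General term: C(10,j)·(-2x^2)^j·(-1/x)^(10-j), with x-exponent 2j − 1(10−j) = 3j − 10.
Set 3j − 10 = -1: j = 3.
C(10,3) = 120; (-2)^3 = -8; (-1)^7 = -1.
Coefficient = 120 · (-8) · (-1) = 960.

960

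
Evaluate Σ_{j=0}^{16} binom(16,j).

Setting x = 1 in (1+x)^16 gives Σ C(16,j) = 2^16 = 65536.

65536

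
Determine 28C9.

6906900

C(28,9) = (28·27·26·25·24·23·22·21·20) / 9! = 2506375872000 / 362880 = 6906900.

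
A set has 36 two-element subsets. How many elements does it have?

9

n(n−1)/2 = 36 ⇒ n(n−1) = 72. Since 9·8 = 72, n = 9.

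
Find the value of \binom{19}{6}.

C(19,6) = (19·18·17·16·15·14) / 6! = 19535040 / 720 = 27132.

27132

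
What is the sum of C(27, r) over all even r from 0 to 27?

67108864

Half of (1+1)^27 + (1−1)^27 gives the even-index sum: 2^26 = 67108864.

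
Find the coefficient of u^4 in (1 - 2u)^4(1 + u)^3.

Coefficient of u^4 = Σ_{j} C(4,j)·(-2)^j·C(3,4-j)·1^(4-j) for j from 1 to 4.
= (-8) + 72 + (-96) + 16 = -16.

-16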